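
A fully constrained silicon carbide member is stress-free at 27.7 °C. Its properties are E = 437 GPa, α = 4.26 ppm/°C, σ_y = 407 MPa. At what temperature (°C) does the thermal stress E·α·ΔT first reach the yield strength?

E·α·ΔT = 407.0 MPa ⇒ ΔT = 407.0 / (437.0×10³ × 4.26×10⁻⁶) = 218.6 K.
T = 27.7 + 218.6 = 246.3 °C.

246 °C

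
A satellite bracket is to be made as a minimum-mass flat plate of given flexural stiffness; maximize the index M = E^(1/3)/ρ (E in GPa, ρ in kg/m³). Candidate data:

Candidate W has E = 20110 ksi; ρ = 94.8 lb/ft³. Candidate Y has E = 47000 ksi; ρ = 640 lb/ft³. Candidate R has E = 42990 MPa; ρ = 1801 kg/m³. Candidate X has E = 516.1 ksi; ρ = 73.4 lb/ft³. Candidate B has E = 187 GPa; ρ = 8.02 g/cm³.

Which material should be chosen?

candidate W

Convert each candidate to consistent units, then evaluate M:
  candidate W: E = 138.7 GPa, ρ = 1519 kg/m³
  candidate Y: E = 324.1 GPa, ρ = 10250 kg/m³
  candidate R: E = 42.99 GPa, ρ = 1801 kg/m³
  candidate X: E = 3.558 GPa, ρ = 1176 kg/m³
  candidate B: E = 187.0 GPa, ρ = 8020 kg/m³
  candidate W: M = 3.41×10⁻³
  candidate R: M = 1.95×10⁻³
  candidate X: M = 1.30×10⁻³
  candidate B: M = 0.713×10⁻³
  candidate Y: M = 0.670×10⁻³
Candidate W ranks first.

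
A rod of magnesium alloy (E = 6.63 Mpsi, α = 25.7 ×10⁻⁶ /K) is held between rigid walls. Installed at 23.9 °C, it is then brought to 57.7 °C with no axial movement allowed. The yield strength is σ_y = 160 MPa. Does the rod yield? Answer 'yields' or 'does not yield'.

does not yield

E = 6.63 Mpsi = 45.71 GPa.
ΔT = 33.80 K. Constrained thermal stress σ = E·α·ΔT = 45.71×10³ MPa × 25.7×10⁻⁶ × 33.80 = 39.7 MPa (compressive).
Compare to σ_y = 160 MPa: σ < σ_y, so it does not yield.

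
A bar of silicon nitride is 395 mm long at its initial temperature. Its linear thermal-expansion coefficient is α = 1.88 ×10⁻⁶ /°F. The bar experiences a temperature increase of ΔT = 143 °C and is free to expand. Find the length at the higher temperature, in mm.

395.19 mm

Convert α: 1.88×10⁻⁶/°F × (9/5) = 3.38×10⁻⁶/K.
ΔL = α·L₀·ΔT = 3.38×10⁻⁶ × 395 mm × 143.0 K = 0.191 mm.
L = L₀ + ΔL = 395 + 0.191 = 395.19 mm.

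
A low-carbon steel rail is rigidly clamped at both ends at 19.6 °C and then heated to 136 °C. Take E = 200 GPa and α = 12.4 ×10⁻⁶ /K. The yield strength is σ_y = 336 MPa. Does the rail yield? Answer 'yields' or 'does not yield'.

does not yield

ΔT = 116.4 K. Constrained thermal stress σ = E·α·ΔT = 200.0×10³ MPa × 12.4×10⁻⁶ × 116.4 = 289 MPa (compressive).
Compare to σ_y = 336 MPa: σ < σ_y, so it does not yield.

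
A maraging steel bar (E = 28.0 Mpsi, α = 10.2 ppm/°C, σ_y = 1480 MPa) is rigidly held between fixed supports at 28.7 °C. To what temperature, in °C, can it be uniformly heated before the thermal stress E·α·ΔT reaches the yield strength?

E = 28.0 Mpsi = 193.1 GPa.
E·α·ΔT = 1480 MPa ⇒ ΔT = 1480 / (193.1×10³ × 10.2×10⁻⁶) = 751.6 K.
T = 28.7 + 751.6 = 780.3 °C.

780 °C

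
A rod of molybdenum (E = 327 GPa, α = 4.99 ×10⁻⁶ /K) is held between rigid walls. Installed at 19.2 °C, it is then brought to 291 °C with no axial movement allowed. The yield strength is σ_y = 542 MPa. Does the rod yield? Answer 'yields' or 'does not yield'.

does not yield

ΔT = 271.8 K. Constrained thermal stress σ = E·α·ΔT = 327.0×10³ MPa × 4.99×10⁻⁶ × 271.8 = 444 MPa (compressive).
Compare to σ_y = 542 MPa: σ < σ_y, so it does not yield.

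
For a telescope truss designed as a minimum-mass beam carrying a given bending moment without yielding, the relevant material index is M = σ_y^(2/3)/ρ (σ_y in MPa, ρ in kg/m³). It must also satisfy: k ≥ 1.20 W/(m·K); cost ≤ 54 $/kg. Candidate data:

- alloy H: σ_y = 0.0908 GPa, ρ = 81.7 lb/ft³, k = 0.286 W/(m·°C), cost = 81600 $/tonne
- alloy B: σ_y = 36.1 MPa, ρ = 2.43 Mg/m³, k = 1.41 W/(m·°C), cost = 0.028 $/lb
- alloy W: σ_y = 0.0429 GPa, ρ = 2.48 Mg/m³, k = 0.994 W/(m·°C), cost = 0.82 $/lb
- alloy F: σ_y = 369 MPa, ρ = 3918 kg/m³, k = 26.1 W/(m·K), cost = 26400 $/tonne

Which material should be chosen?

alloy F

Screen on constraints: k ≥ 1.20 W/(m·K); cost ≤ 54 $/kg. Survivors: alloy B, alloy F.
Putting every candidate on a common basis:
  alloy B: σ_y = 36.10 MPa, ρ = 2430 kg/m³
  alloy F: σ_y = 369.0 MPa, ρ = 3918 kg/m³
  alloy F: M = 13.1×10⁻³
  alloy B: M = 4.50×10⁻³
Alloy F ranks first.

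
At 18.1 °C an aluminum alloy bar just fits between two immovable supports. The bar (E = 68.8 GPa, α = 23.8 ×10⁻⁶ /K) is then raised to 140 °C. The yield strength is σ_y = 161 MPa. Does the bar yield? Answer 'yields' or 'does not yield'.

yields

ΔT = 121.9 K. Constrained thermal stress σ = E·α·ΔT = 68.80×10³ MPa × 23.8×10⁻⁶ × 121.9 = 200 MPa (compressive).
Compare to σ_y = 161 MPa: σ ≥ σ_y, so it yields.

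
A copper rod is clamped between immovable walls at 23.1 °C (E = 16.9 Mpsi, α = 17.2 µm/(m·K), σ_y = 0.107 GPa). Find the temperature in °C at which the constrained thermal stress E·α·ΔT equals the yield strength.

76.5 °C

E = 16.9 Mpsi = 116.5 GPa.
σ_y = 0.107 GPa = 107.0 MPa.
E·α·ΔT = 107.0 MPa ⇒ ΔT = 107.0 / (116.5×10³ × 17.2×10⁻⁶) = 53.39 K.
T = 23.1 + 53.39 = 76.49 °C.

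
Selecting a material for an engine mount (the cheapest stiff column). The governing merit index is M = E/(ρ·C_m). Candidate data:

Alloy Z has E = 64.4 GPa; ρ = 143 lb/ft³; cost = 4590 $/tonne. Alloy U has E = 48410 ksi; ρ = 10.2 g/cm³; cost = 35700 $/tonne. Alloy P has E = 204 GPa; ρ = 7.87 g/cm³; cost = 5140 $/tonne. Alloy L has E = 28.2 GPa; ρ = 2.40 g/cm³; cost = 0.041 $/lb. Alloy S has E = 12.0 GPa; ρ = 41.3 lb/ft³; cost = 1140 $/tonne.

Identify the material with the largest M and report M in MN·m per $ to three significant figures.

alloy L, M = 130 MN·m per $

Putting every candidate on a common basis:
  alloy Z: E = 64.40 GPa, ρ = 2291 kg/m³, cost = 4.590 $/kg
  alloy U: E = 333.8 GPa, ρ = 10200 kg/m³, cost = 35.70 $/kg
  alloy P: E = 204.0 GPa, ρ = 7870 kg/m³, cost = 5.140 $/kg
  alloy L: E = 28.20 GPa, ρ = 2400 kg/m³, cost = 0.09039 $/kg
  alloy S: E = 12.00 GPa, ρ = 661.6 kg/m³, cost = 1.140 $/kg
  alloy L: M = 130 MN·m per $
  alloy S: M = 15.9 MN·m per $
  alloy Z: M = 6.13 MN·m per $
  alloy P: M = 5.04 MN·m per $
  alloy U: M = 0.917 MN·m per $
Alloy L has the largest M.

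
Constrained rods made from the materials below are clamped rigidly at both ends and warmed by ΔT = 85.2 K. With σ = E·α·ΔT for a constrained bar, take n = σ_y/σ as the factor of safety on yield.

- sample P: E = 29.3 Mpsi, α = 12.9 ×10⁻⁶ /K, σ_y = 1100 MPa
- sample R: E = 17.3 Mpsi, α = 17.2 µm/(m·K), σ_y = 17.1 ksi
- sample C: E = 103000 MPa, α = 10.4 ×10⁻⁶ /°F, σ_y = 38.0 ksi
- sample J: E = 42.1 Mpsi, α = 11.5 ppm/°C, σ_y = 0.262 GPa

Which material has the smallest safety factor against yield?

Converting E to GPa, α to ×10⁻⁶/K, σ_y to MPa, then σ and n for each:
  sample P: E = 202.0, α = 12.9, σ_y = 1100 → σ = 222 MPa, n = 4.95
  sample R: E = 119.3, α = 17.2, σ_y = 117.9 → σ = 175 MPa, n = 0.675
  sample C: E = 103.0, α = 18.7, σ_y = 262.0 → σ = 164 MPa, n = 1.59
  sample J: E = 290.3, α = 11.5, σ_y = 262.0 → σ = 284 MPa, n = 0.921
Smallest n: sample R with n = 0.675.

sample R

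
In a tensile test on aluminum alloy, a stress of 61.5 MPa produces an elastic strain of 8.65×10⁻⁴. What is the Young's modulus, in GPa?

E = σ/ε = 61.5 MPa / 8.65×10⁻⁴ = 71100 MPa = 71.1 GPa.

71.1 GPa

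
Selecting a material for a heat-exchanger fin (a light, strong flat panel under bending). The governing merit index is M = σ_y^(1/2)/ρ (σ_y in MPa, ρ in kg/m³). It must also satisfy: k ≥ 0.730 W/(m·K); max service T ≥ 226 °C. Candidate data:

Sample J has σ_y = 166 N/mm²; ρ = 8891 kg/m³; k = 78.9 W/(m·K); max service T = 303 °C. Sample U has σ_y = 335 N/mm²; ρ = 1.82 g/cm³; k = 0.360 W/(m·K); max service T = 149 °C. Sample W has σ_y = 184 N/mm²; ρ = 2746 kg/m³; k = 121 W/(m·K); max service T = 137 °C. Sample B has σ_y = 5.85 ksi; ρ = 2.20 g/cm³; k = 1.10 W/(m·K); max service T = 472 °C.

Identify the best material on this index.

sample B

Screen on constraints: k ≥ 0.730 W/(m·K); max service T ≥ 226 °C. Survivors: sample J, sample B.
Normalizing units and computing the index:
  sample J: σ_y = 166.0 MPa, ρ = 8891 kg/m³
  sample B: σ_y = 40.33 MPa, ρ = 2200 kg/m³
  sample B: M = 2.89×10⁻³
  sample J: M = 1.45×10⁻³
Sample B has the largest M.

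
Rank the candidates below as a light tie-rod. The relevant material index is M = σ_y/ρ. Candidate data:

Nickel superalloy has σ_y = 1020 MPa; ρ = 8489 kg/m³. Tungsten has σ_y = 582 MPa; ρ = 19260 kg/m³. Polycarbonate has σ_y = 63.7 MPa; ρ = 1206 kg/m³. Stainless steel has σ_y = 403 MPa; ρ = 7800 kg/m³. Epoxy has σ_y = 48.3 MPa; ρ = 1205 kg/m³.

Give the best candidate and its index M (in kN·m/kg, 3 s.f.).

nickel superalloy, M = 120 kN·m/kg

Evaluate M for each candidate:
  nickel superalloy: M = 120 kN·m/kg
  polycarbonate: M = 52.8 kN·m/kg
  stainless steel: M = 51.7 kN·m/kg
  epoxy: M = 40.1 kN·m/kg
  tungsten: M = 30.2 kN·m/kg
Nickel superalloy ranks first.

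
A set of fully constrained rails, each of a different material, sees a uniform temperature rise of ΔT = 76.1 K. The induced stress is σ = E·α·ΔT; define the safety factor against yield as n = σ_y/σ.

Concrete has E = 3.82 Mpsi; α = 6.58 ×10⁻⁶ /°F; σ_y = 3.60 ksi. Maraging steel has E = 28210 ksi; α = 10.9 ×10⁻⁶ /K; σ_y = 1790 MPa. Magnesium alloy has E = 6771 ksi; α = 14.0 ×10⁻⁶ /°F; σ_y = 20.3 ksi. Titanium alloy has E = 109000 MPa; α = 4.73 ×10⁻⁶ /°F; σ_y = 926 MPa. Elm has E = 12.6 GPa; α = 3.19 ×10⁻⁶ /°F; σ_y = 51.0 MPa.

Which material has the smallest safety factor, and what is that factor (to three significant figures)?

Per material, after unit conversion:
  concrete: E = 26.34, α = 11.8, σ_y = 24.82 → σ = 23.7 MPa, n = 1.05
  maraging steel: E = 194.5, α = 10.9, σ_y = 1790 → σ = 161 MPa, n = 11.1
  magnesium alloy: E = 46.68, α = 25.2, σ_y = 140.0 → σ = 89.5 MPa, n = 1.56
  titanium alloy: E = 109.0, α = 8.51, σ_y = 926.0 → σ = 70.6 MPa, n = 13.1
  elm: E = 12.60, α = 5.74, σ_y = 51.00 → σ = 5.51 MPa, n = 9.26
Smallest n: concrete with n = 1.05.

concrete, n = 1.05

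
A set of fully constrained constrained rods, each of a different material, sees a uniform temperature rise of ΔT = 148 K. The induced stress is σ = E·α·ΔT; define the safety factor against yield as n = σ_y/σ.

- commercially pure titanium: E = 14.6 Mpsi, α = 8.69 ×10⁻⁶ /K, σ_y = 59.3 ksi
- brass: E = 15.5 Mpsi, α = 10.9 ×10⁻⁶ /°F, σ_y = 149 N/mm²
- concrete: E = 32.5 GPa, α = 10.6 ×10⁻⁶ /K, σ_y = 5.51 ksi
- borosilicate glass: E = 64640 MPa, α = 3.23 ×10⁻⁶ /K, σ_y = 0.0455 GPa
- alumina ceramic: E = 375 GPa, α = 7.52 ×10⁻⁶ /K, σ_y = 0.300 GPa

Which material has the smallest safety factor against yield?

With everything in SI (GPa, ×10⁻⁶/K, MPa):
  commercially pure titanium: E = 100.7, α = 8.69, σ_y = 408.9 → σ = 129 MPa, n = 3.16
  brass: E = 106.9, α = 19.6, σ_y = 149.0 → σ = 310 MPa, n = 0.480
  concrete: E = 32.50, α = 10.6, σ_y = 37.99 → σ = 51.0 MPa, n = 0.745
  borosilicate glass: E = 64.64, α = 3.23, σ_y = 45.50 → σ = 30.9 MPa, n = 1.47
  alumina ceramic: E = 375.0, α = 7.52, σ_y = 300.0 → σ = 417 MPa, n = 0.719
Brass has the lowest safety factor, n = 0.480.

brass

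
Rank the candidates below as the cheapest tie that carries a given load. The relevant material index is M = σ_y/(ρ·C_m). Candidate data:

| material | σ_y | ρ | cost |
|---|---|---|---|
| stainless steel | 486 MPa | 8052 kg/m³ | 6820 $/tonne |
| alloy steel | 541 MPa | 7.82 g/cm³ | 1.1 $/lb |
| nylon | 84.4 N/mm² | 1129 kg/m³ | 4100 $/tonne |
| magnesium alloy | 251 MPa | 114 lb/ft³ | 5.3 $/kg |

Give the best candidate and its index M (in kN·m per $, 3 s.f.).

Convert each candidate to consistent units, then evaluate M:
  stainless steel: σ_y = 486.0 MPa, ρ = 8052 kg/m³, cost = 6.820 $/kg
  alloy steel: σ_y = 541.0 MPa, ρ = 7820 kg/m³, cost = 2.425 $/kg
  nylon: σ_y = 84.40 MPa, ρ = 1129 kg/m³, cost = 4.100 $/kg
  magnesium alloy: σ_y = 251.0 MPa, ρ = 1826 kg/m³, cost = 5.300 $/kg
  alloy steel: M = 28.5 kN·m per $
  magnesium alloy: M = 25.9 kN·m per $
  nylon: M = 18.2 kN·m per $
  stainless steel: M = 8.85 kN·m per $
Highest index: alloy steel.

alloy steel, M = 28.5 kN·m per $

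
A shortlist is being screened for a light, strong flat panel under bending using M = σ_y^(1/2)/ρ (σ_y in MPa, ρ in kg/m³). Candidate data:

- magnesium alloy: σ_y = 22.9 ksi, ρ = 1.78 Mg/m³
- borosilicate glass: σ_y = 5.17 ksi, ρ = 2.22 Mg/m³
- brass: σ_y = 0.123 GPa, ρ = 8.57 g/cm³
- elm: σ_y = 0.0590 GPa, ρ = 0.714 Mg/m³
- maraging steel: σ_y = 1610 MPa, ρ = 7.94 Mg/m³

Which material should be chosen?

After converting to SI:
  magnesium alloy: σ_y = 157.9 MPa, ρ = 1780 kg/m³
  borosilicate glass: σ_y = 35.65 MPa, ρ = 2220 kg/m³
  brass: σ_y = 123.0 MPa, ρ = 8570 kg/m³
  elm: σ_y = 59.00 MPa, ρ = 714.0 kg/m³
  maraging steel: σ_y = 1610 MPa, ρ = 7940 kg/m³
  elm: M = 10.8×10⁻³
  magnesium alloy: M = 7.06×10⁻³
  maraging steel: M = 5.05×10⁻³
  borosilicate glass: M = 2.69×10⁻³
  brass: M = 1.29×10⁻³
The maximum is for elm.

elm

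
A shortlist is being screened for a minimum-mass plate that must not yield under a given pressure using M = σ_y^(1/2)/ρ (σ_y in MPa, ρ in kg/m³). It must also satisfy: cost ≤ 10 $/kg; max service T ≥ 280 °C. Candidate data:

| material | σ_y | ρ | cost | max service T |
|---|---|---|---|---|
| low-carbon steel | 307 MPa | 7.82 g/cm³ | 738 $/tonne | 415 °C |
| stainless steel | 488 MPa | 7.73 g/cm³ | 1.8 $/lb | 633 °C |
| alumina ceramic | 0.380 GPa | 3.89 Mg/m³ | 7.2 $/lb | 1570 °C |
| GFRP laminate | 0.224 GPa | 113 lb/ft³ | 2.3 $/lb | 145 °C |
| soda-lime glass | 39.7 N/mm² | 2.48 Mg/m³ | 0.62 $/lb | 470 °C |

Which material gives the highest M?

Screen on constraints: cost ≤ 10 $/kg; max service T ≥ 280 °C. Survivors: low-carbon steel, stainless steel, soda-lime glass.
Convert each candidate to consistent units, then evaluate M:
  low-carbon steel: σ_y = 307.0 MPa, ρ = 7820 kg/m³
  stainless steel: σ_y = 488.0 MPa, ρ = 7730 kg/m³
  soda-lime glass: σ_y = 39.70 MPa, ρ = 2480 kg/m³
  stainless steel: M = 2.86×10⁻³
  soda-lime glass: M = 2.54×10⁻³
  low-carbon steel: M = 2.24×10⁻³
The maximum is for stainless steel.

stainless steel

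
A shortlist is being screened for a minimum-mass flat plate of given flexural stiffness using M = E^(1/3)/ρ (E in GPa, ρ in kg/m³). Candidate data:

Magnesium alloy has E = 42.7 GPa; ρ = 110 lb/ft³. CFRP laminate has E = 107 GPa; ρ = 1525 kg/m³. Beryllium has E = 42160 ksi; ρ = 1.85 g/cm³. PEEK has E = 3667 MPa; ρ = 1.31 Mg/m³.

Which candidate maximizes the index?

beryllium

In SI units:
  magnesium alloy: E = 42.70 GPa, ρ = 1762 kg/m³
  CFRP laminate: E = 107.0 GPa, ρ = 1525 kg/m³
  beryllium: E = 290.7 GPa, ρ = 1850 kg/m³
  PEEK: E = 3.667 GPa, ρ = 1310 kg/m³
  beryllium: M = 3.58×10⁻³
  CFRP laminate: M = 3.11×10⁻³
  magnesium alloy: M = 1.98×10⁻³
  PEEK: M = 1.18×10⁻³
Beryllium ranks first.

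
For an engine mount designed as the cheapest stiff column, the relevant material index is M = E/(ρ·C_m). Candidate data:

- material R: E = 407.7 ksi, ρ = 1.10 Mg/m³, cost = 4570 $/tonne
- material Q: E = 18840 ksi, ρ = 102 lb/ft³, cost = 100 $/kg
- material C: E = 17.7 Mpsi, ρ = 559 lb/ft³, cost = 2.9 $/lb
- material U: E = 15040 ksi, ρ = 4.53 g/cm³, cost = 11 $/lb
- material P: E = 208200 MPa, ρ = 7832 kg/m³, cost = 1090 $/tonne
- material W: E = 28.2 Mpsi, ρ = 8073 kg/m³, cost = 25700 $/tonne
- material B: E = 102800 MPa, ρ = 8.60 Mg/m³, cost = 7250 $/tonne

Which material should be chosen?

material P

Normalizing units and computing the index:
  material R: E = 2.811 GPa, ρ = 1100 kg/m³, cost = 4.570 $/kg
  material Q: E = 129.9 GPa, ρ = 1634 kg/m³, cost = 100.0 $/kg
  material C: E = 122.0 GPa, ρ = 8954 kg/m³, cost = 6.393 $/kg
  material U: E = 103.7 GPa, ρ = 4530 kg/m³, cost = 24.25 $/kg
  material P: E = 208.2 GPa, ρ = 7832 kg/m³, cost = 1.090 $/kg
  material W: E = 194.4 GPa, ρ = 8073 kg/m³, cost = 25.70 $/kg
  material B: E = 102.8 GPa, ρ = 8600 kg/m³, cost = 7.250 $/kg
  material P: M = 24.4 MN·m per $
  material C: M = 2.13 MN·m per $
  material B: M = 1.65 MN·m per $
  material U: M = 0.944 MN·m per $
  material W: M = 0.937 MN·m per $
  material Q: M = 0.795 MN·m per $
  material R: M = 0.559 MN·m per $
Highest index: material P.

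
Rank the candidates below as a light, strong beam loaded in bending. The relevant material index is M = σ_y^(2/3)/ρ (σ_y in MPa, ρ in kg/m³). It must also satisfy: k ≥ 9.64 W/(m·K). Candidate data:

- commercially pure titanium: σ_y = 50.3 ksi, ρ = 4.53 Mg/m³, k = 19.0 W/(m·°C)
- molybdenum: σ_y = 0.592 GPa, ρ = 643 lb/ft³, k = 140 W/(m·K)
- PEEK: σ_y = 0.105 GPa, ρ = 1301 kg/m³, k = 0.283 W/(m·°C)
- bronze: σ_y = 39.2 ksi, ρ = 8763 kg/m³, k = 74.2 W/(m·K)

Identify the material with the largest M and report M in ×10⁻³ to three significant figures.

commercially pure titanium, M = 10.9×10⁻³

Screen on constraints: k ≥ 9.64 W/(m·K). Survivors: commercially pure titanium, molybdenum, bronze.
Convert each candidate to consistent units, then evaluate M:
  commercially pure titanium: σ_y = 346.8 MPa, ρ = 4530 kg/m³
  molybdenum: σ_y = 592.0 MPa, ρ = 10300 kg/m³
  bronze: σ_y = 270.3 MPa, ρ = 8763 kg/m³
  commercially pure titanium: M = 10.9×10⁻³
  molybdenum: M = 6.85×10⁻³
  bronze: M = 4.77×10⁻³
Highest index: commercially pure titanium.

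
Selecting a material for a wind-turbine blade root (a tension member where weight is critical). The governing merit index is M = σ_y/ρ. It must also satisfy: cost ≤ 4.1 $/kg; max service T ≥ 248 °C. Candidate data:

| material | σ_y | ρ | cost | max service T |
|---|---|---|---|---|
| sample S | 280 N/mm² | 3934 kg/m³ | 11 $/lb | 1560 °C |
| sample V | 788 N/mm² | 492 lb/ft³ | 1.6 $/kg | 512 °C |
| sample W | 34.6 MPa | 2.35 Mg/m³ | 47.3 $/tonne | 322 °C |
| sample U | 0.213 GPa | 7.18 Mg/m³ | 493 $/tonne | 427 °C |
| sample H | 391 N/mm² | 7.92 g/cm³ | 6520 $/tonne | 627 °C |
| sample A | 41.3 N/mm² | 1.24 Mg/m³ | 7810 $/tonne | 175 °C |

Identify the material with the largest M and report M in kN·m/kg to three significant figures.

Screen on constraints: cost ≤ 4.1 $/kg; max service T ≥ 248 °C. Survivors: sample V, sample W, sample U.
Normalizing units and computing the index:
  sample V: σ_y = 788.0 MPa, ρ = 7881 kg/m³
  sample W: σ_y = 34.60 MPa, ρ = 2350 kg/m³
  sample U: σ_y = 213.0 MPa, ρ = 7180 kg/m³
  sample V: M = 100 kN·m/kg
  sample U: M = 29.7 kN·m/kg
  sample W: M = 14.7 kN·m/kg
Highest index: sample V.

sample V, M = 100 kN·m/kg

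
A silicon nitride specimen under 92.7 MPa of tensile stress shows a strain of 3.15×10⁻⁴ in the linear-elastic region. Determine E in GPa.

294 GPa

E = σ/ε = 92.7 MPa / 3.15×10⁻⁴ = 294300 MPa = 294 GPa.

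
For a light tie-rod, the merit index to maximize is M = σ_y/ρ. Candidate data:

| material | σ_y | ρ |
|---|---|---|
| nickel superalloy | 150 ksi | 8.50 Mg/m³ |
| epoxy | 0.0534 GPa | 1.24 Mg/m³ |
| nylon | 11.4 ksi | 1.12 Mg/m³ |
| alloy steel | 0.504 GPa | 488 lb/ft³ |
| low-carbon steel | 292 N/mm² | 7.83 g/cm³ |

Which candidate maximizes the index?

In SI units:
  nickel superalloy: σ_y = 1034 MPa, ρ = 8500 kg/m³
  epoxy: σ_y = 53.40 MPa, ρ = 1240 kg/m³
  nylon: σ_y = 78.60 MPa, ρ = 1120 kg/m³
  alloy steel: σ_y = 504.0 MPa, ρ = 7817 kg/m³
  low-carbon steel: σ_y = 292.0 MPa, ρ = 7830 kg/m³
  nickel superalloy: M = 122 kN·m/kg
  nylon: M = 70.2 kN·m/kg
  alloy steel: M = 64.5 kN·m/kg
  epoxy: M = 43.1 kN·m/kg
  low-carbon steel: M = 37.3 kN·m/kg
Nickel superalloy ranks first.

nickel superalloy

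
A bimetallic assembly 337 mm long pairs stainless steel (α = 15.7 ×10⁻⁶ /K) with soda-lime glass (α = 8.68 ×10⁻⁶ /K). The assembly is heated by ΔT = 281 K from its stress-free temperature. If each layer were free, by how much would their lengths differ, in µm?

665 µm

Δα = |15.7 − 8.68|×10⁻⁶/K = 7.02×10⁻⁶/K.
ΔL_mismatch = Δα·L·ΔT = 7.02×10⁻⁶ × 337.0 mm × 281.0 K = 665 µm.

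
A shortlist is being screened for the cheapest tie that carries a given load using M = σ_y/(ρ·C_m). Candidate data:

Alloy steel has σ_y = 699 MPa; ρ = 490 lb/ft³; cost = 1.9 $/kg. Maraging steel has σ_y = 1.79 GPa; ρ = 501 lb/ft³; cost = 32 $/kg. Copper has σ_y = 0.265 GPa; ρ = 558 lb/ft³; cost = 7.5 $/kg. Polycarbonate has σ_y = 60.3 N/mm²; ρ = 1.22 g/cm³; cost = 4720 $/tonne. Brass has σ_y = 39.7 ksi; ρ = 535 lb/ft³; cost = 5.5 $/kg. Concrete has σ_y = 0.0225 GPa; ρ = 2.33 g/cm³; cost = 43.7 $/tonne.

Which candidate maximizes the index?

concrete

Putting every candidate on a common basis:
  alloy steel: σ_y = 699.0 MPa, ρ = 7849 kg/m³, cost = 1.900 $/kg
  maraging steel: σ_y = 1790 MPa, ρ = 8025 kg/m³, cost = 32.00 $/kg
  copper: σ_y = 265.0 MPa, ρ = 8938 kg/m³, cost = 7.500 $/kg
  polycarbonate: σ_y = 60.30 MPa, ρ = 1220 kg/m³, cost = 4.720 $/kg
  brass: σ_y = 273.7 MPa, ρ = 8570 kg/m³, cost = 5.500 $/kg
  concrete: σ_y = 22.50 MPa, ρ = 2330 kg/m³, cost = 0.04370 $/kg
  concrete: M = 221 kN·m per $
  alloy steel: M = 46.9 kN·m per $
  polycarbonate: M = 10.5 kN·m per $
  maraging steel: M = 6.97 kN·m per $
  brass: M = 5.81 kN·m per $
  copper: M = 3.95 kN·m per $
Highest index: concrete.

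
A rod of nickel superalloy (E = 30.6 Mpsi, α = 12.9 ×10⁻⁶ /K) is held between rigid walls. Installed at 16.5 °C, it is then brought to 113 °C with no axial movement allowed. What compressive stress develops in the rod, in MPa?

E = 30.6 Mpsi = 211.0 GPa.
ΔT = 96.50 K. Constrained thermal stress σ = E·α·ΔT = 211.0×10³ MPa × 12.9×10⁻⁶ × 96.50 = 263 MPa (compressive).

263 MPa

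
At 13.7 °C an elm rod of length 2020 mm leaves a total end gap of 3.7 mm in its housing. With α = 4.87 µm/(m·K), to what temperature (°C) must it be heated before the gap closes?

390 °C

α·L₀·ΔT = 3.7 mm ⇒ ΔT = 3.7 / (4.87×10⁻⁶ × 2020.0) = 376.1 K.
T = 13.7 + 376.1 = 389.8 °C.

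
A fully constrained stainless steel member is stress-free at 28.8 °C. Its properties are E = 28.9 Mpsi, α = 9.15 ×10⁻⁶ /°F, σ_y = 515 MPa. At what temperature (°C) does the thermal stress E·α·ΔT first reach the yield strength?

186 °C

E = 28.9 Mpsi = 199.3 GPa.
α = 9.15×10⁻⁶/°F × 9/5 = 16.5×10⁻⁶/K.
E·α·ΔT = 515.0 MPa ⇒ ΔT = 515.0 / (199.3×10³ × 16.5×10⁻⁶) = 156.9 K.
T = 28.8 + 156.9 = 185.7 °C.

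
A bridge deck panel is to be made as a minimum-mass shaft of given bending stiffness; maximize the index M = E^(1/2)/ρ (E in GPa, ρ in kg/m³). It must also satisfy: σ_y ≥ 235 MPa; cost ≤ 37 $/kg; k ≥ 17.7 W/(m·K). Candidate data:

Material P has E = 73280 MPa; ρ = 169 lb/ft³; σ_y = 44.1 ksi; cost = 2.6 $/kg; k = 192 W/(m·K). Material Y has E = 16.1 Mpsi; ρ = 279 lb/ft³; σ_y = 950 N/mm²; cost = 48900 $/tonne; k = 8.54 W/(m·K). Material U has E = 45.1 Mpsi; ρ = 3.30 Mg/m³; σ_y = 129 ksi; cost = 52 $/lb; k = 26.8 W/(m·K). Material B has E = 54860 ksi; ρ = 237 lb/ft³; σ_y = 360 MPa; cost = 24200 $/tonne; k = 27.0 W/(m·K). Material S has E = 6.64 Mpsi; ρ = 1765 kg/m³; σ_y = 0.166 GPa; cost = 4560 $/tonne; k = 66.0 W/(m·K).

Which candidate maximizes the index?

Screen on constraints: σ_y ≥ 235 MPa; cost ≤ 37 $/kg; k ≥ 17.7 W/(m·K). Survivors: material P, material B.
After converting to SI:
  material P: E = 73.28 GPa, ρ = 2707 kg/m³
  material B: E = 378.2 GPa, ρ = 3796 kg/m³
  material B: M = 5.12×10⁻³
  material P: M = 3.16×10⁻³
The maximum is for material B.

material B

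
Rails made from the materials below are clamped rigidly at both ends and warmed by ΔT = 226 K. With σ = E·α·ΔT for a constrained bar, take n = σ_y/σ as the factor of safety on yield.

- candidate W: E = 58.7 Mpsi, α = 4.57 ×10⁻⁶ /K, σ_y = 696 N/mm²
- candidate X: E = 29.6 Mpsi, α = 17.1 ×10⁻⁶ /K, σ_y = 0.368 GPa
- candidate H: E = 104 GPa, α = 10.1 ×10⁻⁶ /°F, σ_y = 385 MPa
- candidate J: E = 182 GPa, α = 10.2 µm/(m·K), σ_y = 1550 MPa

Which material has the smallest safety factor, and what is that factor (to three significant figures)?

candidate X, n = 0.467

In consistent units (E in GPa, α in ×10⁻⁶/K, σ_y in MPa):
  candidate W: E = 404.7, α = 4.57, σ_y = 696.0 → σ = 418 MPa, n = 1.67
  candidate X: E = 204.1, α = 17.1, σ_y = 368.0 → σ = 789 MPa, n = 0.467
  candidate H: E = 104.0, α = 18.2, σ_y = 385.0 → σ = 427 MPa, n = 0.901
  candidate J: E = 182.0, α = 10.2, σ_y = 1550 → σ = 420 MPa, n = 3.69
Candidate X has the lowest safety factor, n = 0.467.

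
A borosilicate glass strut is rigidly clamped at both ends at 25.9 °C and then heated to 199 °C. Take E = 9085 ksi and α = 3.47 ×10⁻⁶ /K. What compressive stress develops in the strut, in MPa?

37.6 MPa

E = 9085 ksi = 62.64 GPa.
ΔT = 173.1 K. Constrained thermal stress σ = E·α·ΔT = 62.64×10³ MPa × 3.47×10⁻⁶ × 173.1 = 37.6 MPa (compressive).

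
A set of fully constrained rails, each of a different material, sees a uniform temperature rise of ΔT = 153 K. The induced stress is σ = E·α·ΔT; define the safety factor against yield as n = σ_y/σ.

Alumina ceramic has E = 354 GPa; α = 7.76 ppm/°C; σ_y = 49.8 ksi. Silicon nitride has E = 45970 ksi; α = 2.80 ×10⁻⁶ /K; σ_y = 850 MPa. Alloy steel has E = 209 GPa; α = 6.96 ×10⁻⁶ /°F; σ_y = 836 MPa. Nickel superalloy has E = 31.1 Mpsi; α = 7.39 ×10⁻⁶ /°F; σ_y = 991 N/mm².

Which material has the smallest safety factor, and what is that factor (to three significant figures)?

alumina ceramic, n = 0.817

In consistent units (E in GPa, α in ×10⁻⁶/K, σ_y in MPa):
  alumina ceramic: E = 354.0, α = 7.76, σ_y = 343.4 → σ = 420 MPa, n = 0.817
  silicon nitride: E = 317.0, α = 2.80, σ_y = 850.0 → σ = 136 MPa, n = 6.26
  alloy steel: E = 209.0, α = 12.5, σ_y = 836.0 → σ = 401 MPa, n = 2.09
  nickel superalloy: E = 214.4, α = 13.3, σ_y = 991.0 → σ = 436 MPa, n = 2.27
Alumina ceramic has the lowest safety factor, n = 0.817.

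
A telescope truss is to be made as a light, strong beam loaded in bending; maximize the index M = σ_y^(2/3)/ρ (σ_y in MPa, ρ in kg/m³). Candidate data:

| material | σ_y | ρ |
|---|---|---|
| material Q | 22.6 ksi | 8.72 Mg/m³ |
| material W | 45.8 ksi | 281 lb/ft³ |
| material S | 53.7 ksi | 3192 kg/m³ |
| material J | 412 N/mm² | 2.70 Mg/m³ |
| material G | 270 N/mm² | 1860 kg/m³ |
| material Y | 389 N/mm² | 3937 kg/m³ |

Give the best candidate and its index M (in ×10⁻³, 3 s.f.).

material G, M = 22.5×10⁻³

Convert each candidate to consistent units, then evaluate M:
  material Q: σ_y = 155.8 MPa, ρ = 8720 kg/m³
  material W: σ_y = 315.8 MPa, ρ = 4501 kg/m³
  material S: σ_y = 370.2 MPa, ρ = 3192 kg/m³
  material J: σ_y = 412.0 MPa, ρ = 2700 kg/m³
  material G: σ_y = 270.0 MPa, ρ = 1860 kg/m³
  material Y: σ_y = 389.0 MPa, ρ = 3937 kg/m³
  material G: M = 22.5×10⁻³
  material J: M = 20.5×10⁻³
  material S: M = 16.2×10⁻³
  material Y: M = 13.5×10⁻³
  material W: M = 10.3×10⁻³
  material Q: M = 3.32×10⁻³
Highest index: material G.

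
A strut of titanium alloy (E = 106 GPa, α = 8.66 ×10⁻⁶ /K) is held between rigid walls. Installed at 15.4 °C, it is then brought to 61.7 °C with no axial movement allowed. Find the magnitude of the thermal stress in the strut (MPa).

ΔT = 46.30 K. Constrained thermal stress σ = E·α·ΔT = 106.0×10³ MPa × 8.66×10⁻⁶ × 46.30 = 42.5 MPa (compressive).

42.5 MPa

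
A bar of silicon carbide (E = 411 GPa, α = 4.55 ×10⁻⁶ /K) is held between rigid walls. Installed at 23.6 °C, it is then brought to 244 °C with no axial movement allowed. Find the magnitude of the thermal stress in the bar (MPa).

ΔT = 220.4 K. Constrained thermal stress σ = E·α·ΔT = 411.0×10³ MPa × 4.55×10⁻⁶ × 220.4 = 412 MPa (compressive).

412 MPa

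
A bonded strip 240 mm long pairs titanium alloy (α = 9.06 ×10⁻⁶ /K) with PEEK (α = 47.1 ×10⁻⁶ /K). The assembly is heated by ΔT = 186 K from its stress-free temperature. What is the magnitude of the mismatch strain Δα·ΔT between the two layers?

Δα = |9.06 − 47.1|×10⁻⁶/K = 38.0×10⁻⁶/K.
Mismatch strain = Δα·ΔT = 38.0×10⁻⁶ × 186.0 = 7.08×10⁻³.

7.08×10⁻³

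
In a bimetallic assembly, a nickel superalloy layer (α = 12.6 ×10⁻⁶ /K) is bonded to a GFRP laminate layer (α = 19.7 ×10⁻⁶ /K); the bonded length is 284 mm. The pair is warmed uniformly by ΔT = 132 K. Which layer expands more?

α(nickel superalloy) = 12.6×10⁻⁶/K vs α(GFRP laminate) = 19.7×10⁻⁶/K.
Higher α expands more for the same ΔT: GFRP laminate.

GFRP laminate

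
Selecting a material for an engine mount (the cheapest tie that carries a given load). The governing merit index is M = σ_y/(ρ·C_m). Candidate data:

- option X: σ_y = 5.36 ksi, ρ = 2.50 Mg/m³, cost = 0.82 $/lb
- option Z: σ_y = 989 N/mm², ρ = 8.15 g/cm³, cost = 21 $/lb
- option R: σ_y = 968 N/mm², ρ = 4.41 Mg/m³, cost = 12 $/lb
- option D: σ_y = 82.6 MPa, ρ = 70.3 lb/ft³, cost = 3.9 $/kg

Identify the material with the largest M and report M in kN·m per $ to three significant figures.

In SI units:
  option X: σ_y = 36.96 MPa, ρ = 2500 kg/m³, cost = 1.808 $/kg
  option Z: σ_y = 989.0 MPa, ρ = 8150 kg/m³, cost = 46.30 $/kg
  option R: σ_y = 968.0 MPa, ρ = 4410 kg/m³, cost = 26.46 $/kg
  option D: σ_y = 82.60 MPa, ρ = 1126 kg/m³, cost = 3.900 $/kg
  option D: M = 18.8 kN·m per $
  option R: M = 8.30 kN·m per $
  option X: M = 8.18 kN·m per $
  option Z: M = 2.62 kN·m per $
Option D ranks first.

option D, M = 18.8 kN·m per $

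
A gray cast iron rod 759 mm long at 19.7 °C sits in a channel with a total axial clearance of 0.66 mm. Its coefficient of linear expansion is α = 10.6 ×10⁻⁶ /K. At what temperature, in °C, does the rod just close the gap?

α·L₀·ΔT = 0.66 mm ⇒ ΔT = 0.66 / (10.6×10⁻⁶ × 759.0) = 82.03 K.
T = 19.7 + 82.03 = 101.7 °C.

102 °C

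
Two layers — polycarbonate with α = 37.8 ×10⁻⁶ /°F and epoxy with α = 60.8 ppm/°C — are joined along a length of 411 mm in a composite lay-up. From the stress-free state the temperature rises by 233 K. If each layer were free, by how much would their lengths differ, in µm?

polycarbonate: α = 37.8×10⁻⁶/°F × 9/5 = 68.0×10⁻⁶/K.
Δα = |68.0 − 60.8|×10⁻⁶/K = 7.24×10⁻⁶/K.
ΔL_mismatch = Δα·L·ΔT = 7.24×10⁻⁶ × 411.0 mm × 233.0 K = 693 µm.

693 µm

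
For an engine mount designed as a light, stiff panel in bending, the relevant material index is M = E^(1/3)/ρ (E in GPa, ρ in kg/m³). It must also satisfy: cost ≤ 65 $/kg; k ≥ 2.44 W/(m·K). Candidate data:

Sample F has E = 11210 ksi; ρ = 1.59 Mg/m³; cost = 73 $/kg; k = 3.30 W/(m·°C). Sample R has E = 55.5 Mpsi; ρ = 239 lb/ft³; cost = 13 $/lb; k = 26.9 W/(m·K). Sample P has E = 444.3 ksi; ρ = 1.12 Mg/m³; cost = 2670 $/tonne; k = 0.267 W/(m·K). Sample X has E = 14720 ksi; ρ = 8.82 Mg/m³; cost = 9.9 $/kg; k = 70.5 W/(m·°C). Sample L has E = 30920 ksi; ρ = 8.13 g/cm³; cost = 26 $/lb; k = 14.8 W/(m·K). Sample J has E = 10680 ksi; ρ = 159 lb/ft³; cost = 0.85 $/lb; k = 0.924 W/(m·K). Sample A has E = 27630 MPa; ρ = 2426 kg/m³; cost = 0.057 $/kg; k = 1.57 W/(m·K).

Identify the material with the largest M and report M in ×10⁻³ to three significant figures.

Screen on constraints: cost ≤ 65 $/kg; k ≥ 2.44 W/(m·K). Survivors: sample R, sample X, sample L.
After converting to SI:
  sample R: E = 382.7 GPa, ρ = 3828 kg/m³
  sample X: E = 101.5 GPa, ρ = 8820 kg/m³
  sample L: E = 213.2 GPa, ρ = 8130 kg/m³
  sample R: M = 1.90×10⁻³
  sample L: M = 0.735×10⁻³
  sample X: M = 0.529×10⁻³
Sample R has the largest M.

sample R, M = 1.90×10⁻³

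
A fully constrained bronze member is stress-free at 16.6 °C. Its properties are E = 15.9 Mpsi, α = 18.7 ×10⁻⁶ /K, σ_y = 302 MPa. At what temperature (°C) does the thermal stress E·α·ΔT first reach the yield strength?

164 °C

E = 15.9 Mpsi = 109.6 GPa.
E·α·ΔT = 302.0 MPa ⇒ ΔT = 302.0 / (109.6×10³ × 18.7×10⁻⁶) = 147.3 K.
T = 16.6 + 147.3 = 163.9 °C.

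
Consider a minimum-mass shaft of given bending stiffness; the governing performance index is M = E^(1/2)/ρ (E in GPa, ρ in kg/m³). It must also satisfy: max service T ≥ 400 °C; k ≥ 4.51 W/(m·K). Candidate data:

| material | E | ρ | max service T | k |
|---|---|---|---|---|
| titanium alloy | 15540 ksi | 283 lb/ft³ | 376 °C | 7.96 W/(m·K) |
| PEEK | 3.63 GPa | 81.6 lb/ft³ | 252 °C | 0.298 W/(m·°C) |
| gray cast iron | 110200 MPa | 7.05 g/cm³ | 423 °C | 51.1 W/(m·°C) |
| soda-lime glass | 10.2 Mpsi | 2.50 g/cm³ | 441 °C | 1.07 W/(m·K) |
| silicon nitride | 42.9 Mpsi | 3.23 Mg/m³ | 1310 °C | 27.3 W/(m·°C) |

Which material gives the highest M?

silicon nitride

Screen on constraints: max service T ≥ 400 °C; k ≥ 4.51 W/(m·K). Survivors: gray cast iron, silicon nitride.
In SI units:
  gray cast iron: E = 110.2 GPa, ρ = 7050 kg/m³
  silicon nitride: E = 295.8 GPa, ρ = 3230 kg/m³
  silicon nitride: M = 5.32×10⁻³
  gray cast iron: M = 1.49×10⁻³
The maximum is for silicon nitride.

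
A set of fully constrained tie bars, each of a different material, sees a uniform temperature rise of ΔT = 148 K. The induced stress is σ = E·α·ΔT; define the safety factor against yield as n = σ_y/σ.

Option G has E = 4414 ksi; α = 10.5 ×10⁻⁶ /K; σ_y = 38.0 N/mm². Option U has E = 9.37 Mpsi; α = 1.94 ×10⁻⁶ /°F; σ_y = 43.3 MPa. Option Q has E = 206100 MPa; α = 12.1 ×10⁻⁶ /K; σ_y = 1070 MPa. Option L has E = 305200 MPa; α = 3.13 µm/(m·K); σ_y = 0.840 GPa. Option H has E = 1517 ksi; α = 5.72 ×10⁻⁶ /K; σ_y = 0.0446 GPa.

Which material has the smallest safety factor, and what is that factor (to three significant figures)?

Converting E to GPa, α to ×10⁻⁶/K, σ_y to MPa, then σ and n for each:
  option G: E = 30.43, α = 10.5, σ_y = 38.00 → σ = 47.3 MPa, n = 0.803
  option U: E = 64.60, α = 3.49, σ_y = 43.30 → σ = 33.4 MPa, n = 1.30
  option Q: E = 206.1, α = 12.1, σ_y = 1070 → σ = 369 MPa, n = 2.90
  option L: E = 305.2, α = 3.13, σ_y = 840.0 → σ = 141 MPa, n = 5.94
  option H: E = 10.46, α = 5.72, σ_y = 44.60 → σ = 8.85 MPa, n = 5.04
Smallest n: option G with n = 0.803.

option G, n = 0.803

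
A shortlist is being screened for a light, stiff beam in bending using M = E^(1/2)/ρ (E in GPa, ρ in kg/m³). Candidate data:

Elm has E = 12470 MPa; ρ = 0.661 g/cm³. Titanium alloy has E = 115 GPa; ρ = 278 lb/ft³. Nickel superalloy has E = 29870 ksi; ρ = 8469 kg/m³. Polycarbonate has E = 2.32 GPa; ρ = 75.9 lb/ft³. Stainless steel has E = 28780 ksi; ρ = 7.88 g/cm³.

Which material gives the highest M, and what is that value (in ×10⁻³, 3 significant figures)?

Convert each candidate to consistent units, then evaluate M:
  elm: E = 12.47 GPa, ρ = 661.0 kg/m³
  titanium alloy: E = 115.0 GPa, ρ = 4453 kg/m³
  nickel superalloy: E = 205.9 GPa, ρ = 8469 kg/m³
  polycarbonate: E = 2.320 GPa, ρ = 1216 kg/m³
  stainless steel: E = 198.4 GPa, ρ = 7880 kg/m³
  elm: M = 5.34×10⁻³
  titanium alloy: M = 2.41×10⁻³
  stainless steel: M = 1.79×10⁻³
  nickel superalloy: M = 1.69×10⁻³
  polycarbonate: M = 1.25×10⁻³
Highest index: elm.

elm, M = 5.34×10⁻³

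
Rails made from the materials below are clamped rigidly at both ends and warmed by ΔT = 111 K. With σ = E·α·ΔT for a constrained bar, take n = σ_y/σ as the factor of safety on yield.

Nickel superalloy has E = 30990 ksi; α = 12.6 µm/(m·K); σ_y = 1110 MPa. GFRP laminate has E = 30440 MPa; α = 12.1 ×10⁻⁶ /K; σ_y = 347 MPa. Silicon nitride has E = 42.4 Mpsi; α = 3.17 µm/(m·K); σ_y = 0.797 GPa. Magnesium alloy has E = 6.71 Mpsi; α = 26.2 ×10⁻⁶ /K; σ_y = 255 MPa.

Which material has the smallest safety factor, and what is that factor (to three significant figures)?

magnesium alloy, n = 1.90

With everything in SI (GPa, ×10⁻⁶/K, MPa):
  nickel superalloy: E = 213.7, α = 12.6, σ_y = 1110 → σ = 299 MPa, n = 3.71
  GFRP laminate: E = 30.44, α = 12.1, σ_y = 347.0 → σ = 40.9 MPa, n = 8.49
  silicon nitride: E = 292.3, α = 3.17, σ_y = 797.0 → σ = 103 MPa, n = 7.75
  magnesium alloy: E = 46.26, α = 26.2, σ_y = 255.0 → σ = 135 MPa, n = 1.90
Magnesium alloy has the lowest safety factor, n = 1.90.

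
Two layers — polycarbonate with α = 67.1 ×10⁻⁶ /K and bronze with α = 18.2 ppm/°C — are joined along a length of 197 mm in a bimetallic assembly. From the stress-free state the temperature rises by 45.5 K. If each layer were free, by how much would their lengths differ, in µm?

438 µm

Δα = |67.1 − 18.2|×10⁻⁶/K = 48.9×10⁻⁶/K.
ΔL_mismatch = Δα·L·ΔT = 48.9×10⁻⁶ × 197.0 mm × 45.5 K = 438 µm.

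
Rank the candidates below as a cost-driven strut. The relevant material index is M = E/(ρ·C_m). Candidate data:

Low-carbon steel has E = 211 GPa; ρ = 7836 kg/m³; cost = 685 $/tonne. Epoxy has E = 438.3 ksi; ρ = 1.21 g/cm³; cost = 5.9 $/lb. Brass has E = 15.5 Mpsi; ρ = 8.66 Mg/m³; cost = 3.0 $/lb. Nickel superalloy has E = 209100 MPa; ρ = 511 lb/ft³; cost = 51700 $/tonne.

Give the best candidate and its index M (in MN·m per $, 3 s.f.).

low-carbon steel, M = 39.3 MN·m per $

Putting every candidate on a common basis:
  low-carbon steel: E = 211.0 GPa, ρ = 7836 kg/m³, cost = 0.6850 $/kg
  epoxy: E = 3.022 GPa, ρ = 1210 kg/m³, cost = 13.01 $/kg
  brass: E = 106.9 GPa, ρ = 8660 kg/m³, cost = 6.614 $/kg
  nickel superalloy: E = 209.1 GPa, ρ = 8185 kg/m³, cost = 51.70 $/kg
  low-carbon steel: M = 39.3 MN·m per $
  brass: M = 1.87 MN·m per $
  nickel superalloy: M = 0.494 MN·m per $
  epoxy: M = 0.192 MN·m per $
Low-carbon steel ranks first.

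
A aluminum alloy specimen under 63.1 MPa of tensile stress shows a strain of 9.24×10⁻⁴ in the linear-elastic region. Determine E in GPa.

E = σ/ε = 63.1 MPa / 9.24×10⁻⁴ = 68290 MPa = 68.3 GPa.

68.3 GPa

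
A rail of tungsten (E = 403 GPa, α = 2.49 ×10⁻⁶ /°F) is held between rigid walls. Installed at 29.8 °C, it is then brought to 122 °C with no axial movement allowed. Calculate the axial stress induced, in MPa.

167 MPa

α = 2.49×10⁻⁶/°F × 9/5 = 4.48×10⁻⁶/K.
ΔT = 92.20 K. Constrained thermal stress σ = E·α·ΔT = 403.0×10³ MPa × 4.48×10⁻⁶ × 92.20 = 167 MPa (compressive).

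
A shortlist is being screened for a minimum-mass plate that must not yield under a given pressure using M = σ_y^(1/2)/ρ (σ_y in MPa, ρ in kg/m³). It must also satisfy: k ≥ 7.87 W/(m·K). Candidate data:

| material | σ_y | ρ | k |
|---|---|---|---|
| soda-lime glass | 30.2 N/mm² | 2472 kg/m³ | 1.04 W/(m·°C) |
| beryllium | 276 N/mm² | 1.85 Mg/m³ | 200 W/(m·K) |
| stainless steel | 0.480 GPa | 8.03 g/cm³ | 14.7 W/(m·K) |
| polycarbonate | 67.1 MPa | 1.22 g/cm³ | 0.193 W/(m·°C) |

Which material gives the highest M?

Screen on constraints: k ≥ 7.87 W/(m·K). Survivors: beryllium, stainless steel.
After converting to SI:
  beryllium: σ_y = 276.0 MPa, ρ = 1850 kg/m³
  stainless steel: σ_y = 480.0 MPa, ρ = 8030 kg/m³
  beryllium: M = 8.98×10⁻³
  stainless steel: M = 2.73×10⁻³
Beryllium has the largest M.

beryllium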